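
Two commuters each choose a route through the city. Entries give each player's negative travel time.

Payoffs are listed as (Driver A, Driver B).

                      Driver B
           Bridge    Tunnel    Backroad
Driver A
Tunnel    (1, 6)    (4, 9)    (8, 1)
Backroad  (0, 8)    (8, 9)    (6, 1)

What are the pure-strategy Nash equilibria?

Pure NE: (Backroad, Tunnel)

(Tunnel, Bridge): Driver B can switch to Tunnel (6 → 9). Not NE.
(Tunnel, Tunnel): Driver A can switch to Backroad (4 → 8). Not NE.
(Tunnel, Backroad): Driver B can switch to Bridge (1 → 6). Not NE.
(Backroad, Bridge): Driver A can switch to Tunnel (0 → 1). Not NE.
(Backroad, Tunnel): Driver A gets 8, best alternative 4; Driver B gets 9, best alternative 8. No profitable deviation — NE.
(Backroad, Backroad): Driver A can switch to Tunnel (6 → 8). Not NE.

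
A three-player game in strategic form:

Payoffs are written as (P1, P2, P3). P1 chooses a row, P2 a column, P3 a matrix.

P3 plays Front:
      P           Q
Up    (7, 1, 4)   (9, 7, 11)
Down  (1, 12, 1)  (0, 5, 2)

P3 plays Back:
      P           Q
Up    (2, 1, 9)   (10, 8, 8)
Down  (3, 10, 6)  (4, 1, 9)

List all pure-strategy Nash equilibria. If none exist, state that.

Pure-strategy Nash equilibria: (Up, Q, Front), (Down, P, Back)

(Up, P, Front): P2 can switch to Q (1 → 7). Not NE.
(Up, P, Back): P1 can switch to Down (2 → 3). Not NE.
(Up, Q, Front): P1 gets 9, best alternative 0; P2 gets 7, best alternative 1; P3 gets 11, best alternative 8. No profitable deviation — NE.
(Up, Q, Back): P3 can switch to Front (8 → 11). Not NE.
(Down, P, Front): P1 can switch to Up (1 → 7). Not NE.
(Down, P, Back): P1 gets 3, best alternative 2; P2 gets 10, best alternative 1; P3 gets 6, best alternative 1. No profitable deviation — NE.
(Down, Q, Front): P1 can switch to Up (0 → 9). Not NE.
(Down, Q, Back): P1 can switch to Up (4 → 10). Not NE.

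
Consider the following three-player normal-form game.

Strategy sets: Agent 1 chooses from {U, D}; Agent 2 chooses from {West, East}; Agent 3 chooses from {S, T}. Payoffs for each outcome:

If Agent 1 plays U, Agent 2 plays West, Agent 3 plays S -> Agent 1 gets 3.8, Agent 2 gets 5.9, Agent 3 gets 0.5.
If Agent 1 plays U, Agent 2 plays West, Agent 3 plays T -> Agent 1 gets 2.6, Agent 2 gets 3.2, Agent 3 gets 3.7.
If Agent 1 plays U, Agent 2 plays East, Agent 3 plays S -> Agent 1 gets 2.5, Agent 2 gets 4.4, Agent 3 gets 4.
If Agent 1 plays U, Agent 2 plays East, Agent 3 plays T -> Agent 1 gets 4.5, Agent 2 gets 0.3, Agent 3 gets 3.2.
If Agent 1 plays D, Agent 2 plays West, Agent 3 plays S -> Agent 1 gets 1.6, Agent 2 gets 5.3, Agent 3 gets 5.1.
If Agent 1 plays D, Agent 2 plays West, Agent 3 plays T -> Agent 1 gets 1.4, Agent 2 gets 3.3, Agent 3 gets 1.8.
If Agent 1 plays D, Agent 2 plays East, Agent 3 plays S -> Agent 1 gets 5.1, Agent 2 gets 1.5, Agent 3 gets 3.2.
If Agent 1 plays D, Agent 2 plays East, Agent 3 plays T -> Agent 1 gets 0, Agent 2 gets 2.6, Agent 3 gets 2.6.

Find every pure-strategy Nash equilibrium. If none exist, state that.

Mark each player's best response to every combination of opponents' strategies; a profile where every player is best-responding is a pure Nash equilibrium.
Agent 1 against (West, S): payoffs 3.8, 1.6 → best response U.
Agent 1 against (West, T): payoffs 2.6, 1.4 → best response U.
Agent 1 against (East, S): payoffs 2.5, 5.1 → best response D.
Agent 1 against (East, T): payoffs 4.5, 0 → best response U.
Agent 2 against (U, S): payoffs 5.9, 4.4 → best response West.
Agent 2 against (U, T): payoffs 3.2, 0.3 → best response West.
Agent 2 against (D, S): payoffs 5.3, 1.5 → best response West.
Agent 2 against (D, T): payoffs 3.3, 2.6 → best response West.
Agent 3 against (U, West): payoffs 0.5, 3.7 → best response T.
Agent 3 against (U, East): payoffs 4, 3.2 → best response S.
Agent 3 against (D, West): payoffs 5.1, 1.8 → best response S.
Agent 3 against (D, East): payoffs 3.2, 2.6 → best response S.
Mutual best responses: (U, West, T).

(U, West, T)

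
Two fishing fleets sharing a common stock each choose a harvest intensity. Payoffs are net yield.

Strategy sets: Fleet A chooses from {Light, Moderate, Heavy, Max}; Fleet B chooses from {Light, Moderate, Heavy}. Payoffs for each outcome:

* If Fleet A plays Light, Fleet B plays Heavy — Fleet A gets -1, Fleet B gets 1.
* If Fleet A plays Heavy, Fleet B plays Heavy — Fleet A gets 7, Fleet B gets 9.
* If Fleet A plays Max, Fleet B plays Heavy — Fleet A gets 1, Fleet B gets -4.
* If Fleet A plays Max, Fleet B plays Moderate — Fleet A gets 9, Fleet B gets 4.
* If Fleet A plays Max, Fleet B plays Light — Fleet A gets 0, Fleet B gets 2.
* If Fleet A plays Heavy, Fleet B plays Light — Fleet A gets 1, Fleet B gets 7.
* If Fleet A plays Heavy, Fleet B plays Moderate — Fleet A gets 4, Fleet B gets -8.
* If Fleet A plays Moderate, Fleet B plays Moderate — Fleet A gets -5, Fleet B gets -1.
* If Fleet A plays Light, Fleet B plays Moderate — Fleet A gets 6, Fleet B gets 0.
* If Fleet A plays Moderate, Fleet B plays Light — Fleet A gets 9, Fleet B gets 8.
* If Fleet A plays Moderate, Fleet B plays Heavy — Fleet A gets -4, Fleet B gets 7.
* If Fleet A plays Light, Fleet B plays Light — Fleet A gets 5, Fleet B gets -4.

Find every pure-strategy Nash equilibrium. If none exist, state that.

(Light, Light): Fleet A can switch to Moderate (5 → 9). Not NE.
(Light, Moderate): Fleet A can switch to Max (6 → 9). Not NE.
(Light, Heavy): Fleet A can switch to Heavy (-1 → 7). Not NE.
(Moderate, Light): Fleet A gets 9, best alternative 5; Fleet B gets 8, best alternative 7. No profitable deviation — NE.
(Moderate, Moderate): Fleet A can switch to Light (-5 → 6). Not NE.
(Moderate, Heavy): Fleet A can switch to Light (-4 → -1). Not NE.
(Heavy, Light): Fleet A can switch to Light (1 → 5). Not NE.
(Heavy, Moderate): Fleet A can switch to Light (4 → 6). Not NE.
(Heavy, Heavy): Fleet A gets 7, best alternative 1; Fleet B gets 9, best alternative 7. No profitable deviation — NE.
(Max, Light): Fleet A can switch to Light (0 → 5). Not NE.
(Max, Moderate): Fleet A gets 9, best alternative 6; Fleet B gets 4, best alternative 2. No profitable deviation — NE.
(Max, Heavy): Fleet A can switch to Heavy (1 → 7). Not NE.

(Moderate, Light) and (Heavy, Heavy) and (Max, Moderate)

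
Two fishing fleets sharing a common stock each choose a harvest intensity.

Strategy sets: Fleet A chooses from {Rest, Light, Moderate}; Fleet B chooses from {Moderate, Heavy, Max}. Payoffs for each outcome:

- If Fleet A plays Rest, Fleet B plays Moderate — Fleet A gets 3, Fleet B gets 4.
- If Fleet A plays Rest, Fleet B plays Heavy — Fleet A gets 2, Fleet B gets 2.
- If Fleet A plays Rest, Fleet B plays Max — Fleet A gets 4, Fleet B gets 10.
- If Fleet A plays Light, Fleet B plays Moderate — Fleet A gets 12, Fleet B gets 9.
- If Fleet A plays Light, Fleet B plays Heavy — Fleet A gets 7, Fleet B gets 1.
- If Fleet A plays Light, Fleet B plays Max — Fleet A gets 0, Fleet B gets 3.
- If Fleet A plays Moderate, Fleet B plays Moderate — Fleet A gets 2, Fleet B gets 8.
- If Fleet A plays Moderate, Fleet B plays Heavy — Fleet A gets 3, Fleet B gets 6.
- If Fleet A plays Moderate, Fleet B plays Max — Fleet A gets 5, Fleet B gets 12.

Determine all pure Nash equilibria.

(Rest, Moderate): Fleet A can switch to Light (3 → 12). Not NE.
(Rest, Heavy): Fleet A can switch to Light (2 → 7). Not NE.
(Rest, Max): Fleet A can switch to Moderate (4 → 5). Not NE.
(Light, Moderate): Fleet A gets 12, best alternative 3; Fleet B gets 9, best alternative 3. No profitable deviation — NE.
(Light, Heavy): Fleet B can switch to Moderate (1 → 9). Not NE.
(Light, Max): Fleet A can switch to Rest (0 → 4). Not NE.
(Moderate, Moderate): Fleet A can switch to Rest (2 → 3). Not NE.
(Moderate, Heavy): Fleet A can switch to Light (3 → 7). Not NE.
(Moderate, Max): Fleet A gets 5, best alternative 4; Fleet B gets 12, best alternative 8. No profitable deviation — NE.

Pure-strategy Nash equilibria: (Light, Moderate) and (Moderate, Max)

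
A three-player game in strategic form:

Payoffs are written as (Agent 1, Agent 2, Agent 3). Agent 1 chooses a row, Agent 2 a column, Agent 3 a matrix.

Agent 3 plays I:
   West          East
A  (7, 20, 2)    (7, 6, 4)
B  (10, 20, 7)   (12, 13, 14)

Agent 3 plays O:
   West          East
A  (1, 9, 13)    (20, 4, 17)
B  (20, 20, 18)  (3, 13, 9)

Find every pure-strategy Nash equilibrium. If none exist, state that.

The unique pure-strategy Nash equilibrium is (B, West, O).

Agent 1 against (West, I): payoffs 7, 10 → best response B.
Agent 1 against (West, O): payoffs 1, 20 → best response B.
Agent 1 against (East, I): payoffs 7, 12 → best response B.
Agent 1 against (East, O): payoffs 20, 3 → best response A.
Agent 2 against (A, I): payoffs 20, 6 → best response West.
Agent 2 against (A, O): payoffs 9, 4 → best response West.
Agent 2 against (B, I): payoffs 20, 13 → best response West.
Agent 2 against (B, O): payoffs 20, 13 → best response West.
Agent 3 against (A, West): payoffs 2, 13 → best response O.
Agent 3 against (A, East): payoffs 4, 17 → best response O.
Agent 3 against (B, West): payoffs 7, 18 → best response O.
Agent 3 against (B, East): payoffs 14, 9 → best response I.
Mutual best responses: (B, West, O).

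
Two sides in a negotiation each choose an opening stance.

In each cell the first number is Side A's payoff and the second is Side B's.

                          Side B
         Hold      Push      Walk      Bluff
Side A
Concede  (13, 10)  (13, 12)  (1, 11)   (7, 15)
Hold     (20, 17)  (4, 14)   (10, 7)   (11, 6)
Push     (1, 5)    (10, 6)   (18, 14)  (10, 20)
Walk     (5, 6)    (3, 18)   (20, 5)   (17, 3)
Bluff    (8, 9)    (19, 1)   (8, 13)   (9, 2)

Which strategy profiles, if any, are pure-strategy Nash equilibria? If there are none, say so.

(Hold, Hold)

For each strategy profile, look for a profitable unilateral deviation.
(Concede, Hold): Side A can switch to Hold (13 → 20). Not NE.
(Concede, Push): Side A can switch to Bluff (13 → 19). Not NE.
(Concede, Walk): Side A can switch to Hold (1 → 10). Not NE.
(Concede, Bluff): Side A can switch to Hold (7 → 11). Not NE.
(Hold, Hold): Side A gets 20, best alternative 13; Side B gets 17, best alternative 14. No profitable deviation — NE.
(Hold, Push): Side A can switch to Concede (4 → 13). Not NE.
(Hold, Walk): Side A can switch to Push (10 → 18). Not NE.
(Hold, Bluff): Side A can switch to Walk (11 → 17). Not NE.
(Push, Hold): Side A can switch to Concede (1 → 13). Not NE.
(The remaining 11 profiles each have a profitable deviation by the same check.)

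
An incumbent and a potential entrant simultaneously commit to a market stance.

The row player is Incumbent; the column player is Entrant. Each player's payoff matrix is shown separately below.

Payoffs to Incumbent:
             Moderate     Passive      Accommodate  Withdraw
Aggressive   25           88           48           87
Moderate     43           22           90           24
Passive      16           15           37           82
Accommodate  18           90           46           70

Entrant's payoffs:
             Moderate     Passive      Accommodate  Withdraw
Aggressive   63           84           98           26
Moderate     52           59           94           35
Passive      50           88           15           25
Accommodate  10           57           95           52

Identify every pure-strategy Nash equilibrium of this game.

(Moderate, Accommodate)

Incumbent against Moderate: payoffs 25, 43, 16, 18 → best response Moderate.
Incumbent against Passive: payoffs 88, 22, 15, 90 → best response Accommodate.
Incumbent against Accommodate: payoffs 48, 90, 37, 46 → best response Moderate.
Incumbent against Withdraw: payoffs 87, 24, 82, 70 → best response Aggressive.
Entrant against Aggressive: payoffs 63, 84, 98, 26 → best response Accommodate.
Entrant against Moderate: payoffs 52, 59, 94, 35 → best response Accommodate.
Entrant against Passive: payoffs 50, 88, 15, 25 → best response Passive.
Entrant against Accommodate: payoffs 10, 57, 95, 52 → best response Accommodate.
Mutual best responses: (Moderate, Accommodate).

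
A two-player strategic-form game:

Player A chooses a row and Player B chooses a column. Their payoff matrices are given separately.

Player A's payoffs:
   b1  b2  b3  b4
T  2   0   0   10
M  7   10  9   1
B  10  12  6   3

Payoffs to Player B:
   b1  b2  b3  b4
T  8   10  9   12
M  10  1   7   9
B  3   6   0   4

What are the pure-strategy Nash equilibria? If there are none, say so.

Player A against b1: payoffs 2, 7, 10 → best response B.
Player A against b2: payoffs 0, 10, 12 → best response B.
Player A against b3: payoffs 0, 9, 6 → best response M.
Player A against b4: payoffs 10, 1, 3 → best response T.
Player B against T: payoffs 8, 10, 9, 12 → best response b4.
Player B against M: payoffs 10, 1, 7, 9 → best response b1.
Player B against B: payoffs 3, 6, 0, 4 → best response b2.
Mutual best responses: (T, b4); (B, b2).

Pure-strategy Nash equilibria: (T, b4) and (B, b2)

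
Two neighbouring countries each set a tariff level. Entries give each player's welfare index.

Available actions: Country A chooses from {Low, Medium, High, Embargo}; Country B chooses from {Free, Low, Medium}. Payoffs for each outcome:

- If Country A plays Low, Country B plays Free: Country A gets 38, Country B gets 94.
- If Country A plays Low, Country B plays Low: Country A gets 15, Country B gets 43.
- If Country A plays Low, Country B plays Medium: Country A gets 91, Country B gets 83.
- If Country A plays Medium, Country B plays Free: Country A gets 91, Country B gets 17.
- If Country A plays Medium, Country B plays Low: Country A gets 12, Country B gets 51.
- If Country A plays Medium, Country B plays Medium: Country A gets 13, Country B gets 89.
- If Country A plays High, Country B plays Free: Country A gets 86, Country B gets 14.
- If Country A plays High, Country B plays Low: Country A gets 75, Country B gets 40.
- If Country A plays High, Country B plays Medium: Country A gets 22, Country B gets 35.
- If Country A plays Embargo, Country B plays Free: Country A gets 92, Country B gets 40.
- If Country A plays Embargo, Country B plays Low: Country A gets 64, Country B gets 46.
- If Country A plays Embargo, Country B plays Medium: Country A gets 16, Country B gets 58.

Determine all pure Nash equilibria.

(High, Low)

Mark each player's best response to every combination of opponents' strategies; a profile where every player is best-responding is a pure Nash equilibrium.
Country A against Free: payoffs 38, 91, 86, 92 → best response Embargo.
Country A against Low: payoffs 15, 12, 75, 64 → best response High.
Country A against Medium: payoffs 91, 13, 22, 16 → best response Low.
Country B against Low: payoffs 94, 43, 83 → best response Free.
Country B against Medium: payoffs 17, 51, 89 → best response Medium.
Country B against High: payoffs 14, 40, 35 → best response Low.
Country B against Embargo: payoffs 40, 46, 58 → best response Medium.
Mutual best responses: (High, Low).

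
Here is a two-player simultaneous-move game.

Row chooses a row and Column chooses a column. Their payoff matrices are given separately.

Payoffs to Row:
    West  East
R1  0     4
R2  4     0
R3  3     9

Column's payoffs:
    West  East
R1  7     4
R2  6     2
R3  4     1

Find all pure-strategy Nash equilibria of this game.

Row against West: payoffs 0, 4, 3 → best response R2.
Row against East: payoffs 4, 0, 9 → best response R3.
Column against R1: payoffs 7, 4 → best response West.
Column against R2: payoffs 6, 2 → best response West.
Column against R3: payoffs 4, 1 → best response West.
Mutual best responses: (R2, West).

(R2, West)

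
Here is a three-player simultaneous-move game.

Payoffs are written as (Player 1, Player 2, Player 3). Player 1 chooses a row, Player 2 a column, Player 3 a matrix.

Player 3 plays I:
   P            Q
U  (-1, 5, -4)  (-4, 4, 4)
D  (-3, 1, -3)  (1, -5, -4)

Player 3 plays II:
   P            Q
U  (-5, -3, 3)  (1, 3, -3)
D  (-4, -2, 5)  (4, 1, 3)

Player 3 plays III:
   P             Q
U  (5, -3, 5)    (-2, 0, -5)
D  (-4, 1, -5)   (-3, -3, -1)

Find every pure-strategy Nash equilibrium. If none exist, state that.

(D, Q, II)

Player 1 against (P, I): payoffs -1, -3 → best response U.
Player 1 against (P, II): payoffs -5, -4 → best response D.
Player 1 against (P, III): payoffs 5, -4 → best response U.
Player 1 against (Q, I): payoffs -4, 1 → best response D.
Player 1 against (Q, II): payoffs 1, 4 → best response D.
Player 1 against (Q, III): payoffs -2, -3 → best response U.
Player 2 against (U, I): payoffs 5, 4 → best response P.
Player 2 against (U, II): payoffs -3, 3 → best response Q.
Player 2 against (U, III): payoffs -3, 0 → best response Q.
Player 2 against (D, I): payoffs 1, -5 → best response P.
Player 2 against (D, II): payoffs -2, 1 → best response Q.
Player 2 against (D, III): payoffs 1, -3 → best response P.
Player 3 against (U, P): payoffs -4, 3, 5 → best response III.
Player 3 against (U, Q): payoffs 4, -3, -5 → best response I.
Player 3 against (D, P): payoffs -3, 5, -5 → best response II.
Player 3 against (D, Q): payoffs -4, 3, -1 → best response II.
Mutual best responses: (D, Q, II).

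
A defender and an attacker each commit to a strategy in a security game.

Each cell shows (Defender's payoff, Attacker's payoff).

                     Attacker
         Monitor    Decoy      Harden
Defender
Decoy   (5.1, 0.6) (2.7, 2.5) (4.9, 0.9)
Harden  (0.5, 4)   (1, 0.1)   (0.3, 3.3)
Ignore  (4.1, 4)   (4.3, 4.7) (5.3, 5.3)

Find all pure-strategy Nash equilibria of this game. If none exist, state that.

(Ignore, Harden)

Defender against Monitor: payoffs 5.1, 0.5, 4.1 → best response Decoy.
Defender against Decoy: payoffs 2.7, 1, 4.3 → best response Ignore.
Defender against Harden: payoffs 4.9, 0.3, 5.3 → best response Ignore.
Attacker against Decoy: payoffs 0.6, 2.5, 0.9 → best response Decoy.
Attacker against Harden: payoffs 4, 0.1, 3.3 → best response Monitor.
Attacker against Ignore: payoffs 4, 4.7, 5.3 → best response Harden.
Mutual best responses: (Ignore, Harden).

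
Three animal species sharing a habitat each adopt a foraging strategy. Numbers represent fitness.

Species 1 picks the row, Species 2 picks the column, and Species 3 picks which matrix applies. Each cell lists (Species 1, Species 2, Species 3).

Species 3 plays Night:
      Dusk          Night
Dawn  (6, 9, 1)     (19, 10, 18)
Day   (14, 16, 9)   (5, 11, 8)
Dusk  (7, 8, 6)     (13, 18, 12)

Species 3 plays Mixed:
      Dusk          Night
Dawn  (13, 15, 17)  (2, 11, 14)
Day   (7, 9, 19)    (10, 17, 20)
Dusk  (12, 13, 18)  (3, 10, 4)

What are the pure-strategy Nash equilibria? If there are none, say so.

(Dawn, Dusk, Night): Species 1 can switch to Day (6 → 14). Not NE.
(Dawn, Dusk, Mixed): Species 1 gets 13, best alternative 12; Species 2 gets 15, best alternative 11; Species 3 gets 17, best alternative 1. No profitable deviation — NE.
(Dawn, Night, Night): Species 1 gets 19, best alternative 13; Species 2 gets 10, best alternative 9; Species 3 gets 18, best alternative 14. No profitable deviation — NE.
(Dawn, Night, Mixed): Species 1 can switch to Day (2 → 10). Not NE.
(Day, Dusk, Night): Species 3 can switch to Mixed (9 → 19). Not NE.
(Day, Dusk, Mixed): Species 1 can switch to Dawn (7 → 13). Not NE.
(Day, Night, Night): Species 1 can switch to Dawn (5 → 19). Not NE.
(Day, Night, Mixed): Species 1 gets 10, best alternative 3; Species 2 gets 17, best alternative 9; Species 3 gets 20, best alternative 8. No profitable deviation — NE.
(Dusk, Dusk, Night): Species 1 can switch to Day (7 → 14). Not NE.
(Dusk, Dusk, Mixed): Species 1 can switch to Dawn (12 → 13). Not NE.
(Dusk, Night, Night): Species 1 can switch to Dawn (13 → 19). Not NE.
(Dusk, Night, Mixed): Species 1 can switch to Day (3 → 10). Not NE.

Pure-strategy Nash equilibria: (Dawn, Dusk, Mixed), (Dawn, Night, Night), (Day, Night, Mixed)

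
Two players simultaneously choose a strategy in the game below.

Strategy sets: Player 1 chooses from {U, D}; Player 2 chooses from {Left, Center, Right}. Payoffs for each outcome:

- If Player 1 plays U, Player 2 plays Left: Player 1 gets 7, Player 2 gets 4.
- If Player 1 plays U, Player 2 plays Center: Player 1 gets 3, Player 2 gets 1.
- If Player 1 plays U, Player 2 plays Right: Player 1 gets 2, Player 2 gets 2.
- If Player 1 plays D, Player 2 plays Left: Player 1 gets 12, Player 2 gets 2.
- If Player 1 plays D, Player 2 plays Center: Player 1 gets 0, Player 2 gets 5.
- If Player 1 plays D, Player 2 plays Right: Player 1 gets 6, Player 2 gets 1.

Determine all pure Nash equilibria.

Player 1 against Left: payoffs 7, 12 → best response D.
Player 1 against Center: payoffs 3, 0 → best response U.
Player 1 against Right: payoffs 2, 6 → best response D.
Player 2 against U: payoffs 4, 1, 2 → best response Left.
Player 2 against D: payoffs 2, 5, 1 → best response Center.
No profile is a mutual best response for all players.

There is no pure-strategy Nash equilibrium.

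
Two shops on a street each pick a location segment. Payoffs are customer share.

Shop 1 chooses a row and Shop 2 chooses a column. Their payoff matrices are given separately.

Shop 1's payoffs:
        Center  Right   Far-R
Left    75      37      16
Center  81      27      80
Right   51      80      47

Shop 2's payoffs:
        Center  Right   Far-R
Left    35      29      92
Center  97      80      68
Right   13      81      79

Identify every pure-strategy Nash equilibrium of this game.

The pure Nash equilibria are (Center, Center); (Right, Right).

Check each profile: it is a Nash equilibrium iff no player can strictly gain by switching unilaterally.
(Left, Center): Shop 1 can switch to Center (75 → 81). Not NE.
(Left, Right): Shop 1 can switch to Right (37 → 80). Not NE.
(Left, Far-R): Shop 1 can switch to Center (16 → 80). Not NE.
(Center, Center): Shop 1 gets 81, best alternative 75; Shop 2 gets 97, best alternative 80. No profitable deviation — NE.
(Center, Right): Shop 1 can switch to Left (27 → 37). Not NE.
(Center, Far-R): Shop 2 can switch to Center (68 → 97). Not NE.
(Right, Center): Shop 1 can switch to Left (51 → 75). Not NE.
(Right, Right): Shop 1 gets 80, best alternative 37; Shop 2 gets 81, best alternative 79. No profitable deviation — NE.
(Right, Far-R): Shop 1 can switch to Center (47 → 80). Not NE.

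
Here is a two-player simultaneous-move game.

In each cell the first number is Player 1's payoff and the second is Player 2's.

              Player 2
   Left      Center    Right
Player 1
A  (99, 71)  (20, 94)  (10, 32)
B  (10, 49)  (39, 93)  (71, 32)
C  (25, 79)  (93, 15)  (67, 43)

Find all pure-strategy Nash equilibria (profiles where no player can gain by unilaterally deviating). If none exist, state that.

Mark each player's best response to every combination of opponents' strategies; a profile where every player is best-responding is a pure Nash equilibrium.
Player 1 against Left: payoffs 99, 10, 25 → best response A.
Player 1 against Center: payoffs 20, 39, 93 → best response C.
Player 1 against Right: payoffs 10, 71, 67 → best response B.
Player 2 against A: payoffs 71, 94, 32 → best response Center.
Player 2 against B: payoffs 49, 93, 32 → best response Center.
Player 2 against C: payoffs 79, 15, 43 → best response Left.
No profile is a mutual best response for all players.

No pure-strategy Nash equilibrium.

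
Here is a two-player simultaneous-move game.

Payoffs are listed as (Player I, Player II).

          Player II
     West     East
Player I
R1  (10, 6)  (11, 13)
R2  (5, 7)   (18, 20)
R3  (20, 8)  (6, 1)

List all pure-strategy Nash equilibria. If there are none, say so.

For each strategy profile, look for a profitable unilateral deviation.
(R1, West): Player I can switch to R3 (10 → 20). Not NE.
(R1, East): Player I can switch to R2 (11 → 18). Not NE.
(R2, West): Player I can switch to R1 (5 → 10). Not NE.
(R2, East): Player I gets 18, best alternative 11; Player II gets 20, best alternative 7. No profitable deviation — NE.
(R3, West): Player I gets 20, best alternative 10; Player II gets 8, best alternative 1. No profitable deviation — NE.
(R3, East): Player I can switch to R1 (6 → 11). Not NE.

Pure-strategy Nash equilibria: (R2, East) and (R3, West)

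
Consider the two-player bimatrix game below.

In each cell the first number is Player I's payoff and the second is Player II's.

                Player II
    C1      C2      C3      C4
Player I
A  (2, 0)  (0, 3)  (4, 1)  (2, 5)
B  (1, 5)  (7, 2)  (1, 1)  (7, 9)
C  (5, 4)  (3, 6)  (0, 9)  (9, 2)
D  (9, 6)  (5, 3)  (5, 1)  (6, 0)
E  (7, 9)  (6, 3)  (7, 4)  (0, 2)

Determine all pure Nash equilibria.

For each player, find the best response to each opponent profile; mutual best responses are the pure NE.
Player I against C1: payoffs 2, 1, 5, 9, 7 → best response D.
Player I against C2: payoffs 0, 7, 3, 5, 6 → best response B.
Player I against C3: payoffs 4, 1, 0, 5, 7 → best response E.
Player I against C4: payoffs 2, 7, 9, 6, 0 → best response C.
Player II against A: payoffs 0, 3, 1, 5 → best response C4.
Player II against B: payoffs 5, 2, 1, 9 → best response C4.
Player II against C: payoffs 4, 6, 9, 2 → best response C3.
Player II against D: payoffs 6, 3, 1, 0 → best response C1.
Player II against E: payoffs 9, 3, 4, 2 → best response C1.
Mutual best responses: (D, C1).

Pure NE: (D, C1)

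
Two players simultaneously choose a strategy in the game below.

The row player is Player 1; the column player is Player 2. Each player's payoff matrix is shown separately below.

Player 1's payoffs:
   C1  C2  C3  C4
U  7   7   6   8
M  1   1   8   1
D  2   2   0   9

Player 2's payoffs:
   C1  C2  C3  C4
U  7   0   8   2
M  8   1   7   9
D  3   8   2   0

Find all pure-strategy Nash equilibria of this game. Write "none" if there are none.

This game has no pure Nash equilibrium.

For each player, find the best response to each opponent profile; mutual best responses are the pure NE.
Player 1 against C1: payoffs 7, 1, 2 → best response U.
Player 1 against C2: payoffs 7, 1, 2 → best response U.
Player 1 against C3: payoffs 6, 8, 0 → best response M.
Player 1 against C4: payoffs 8, 1, 9 → best response D.
Player 2 against U: payoffs 7, 0, 8, 2 → best response C3.
Player 2 against M: payoffs 8, 1, 7, 9 → best response C4.
Player 2 against D: payoffs 3, 8, 2, 0 → best response C2.
No profile is a mutual best response for all players.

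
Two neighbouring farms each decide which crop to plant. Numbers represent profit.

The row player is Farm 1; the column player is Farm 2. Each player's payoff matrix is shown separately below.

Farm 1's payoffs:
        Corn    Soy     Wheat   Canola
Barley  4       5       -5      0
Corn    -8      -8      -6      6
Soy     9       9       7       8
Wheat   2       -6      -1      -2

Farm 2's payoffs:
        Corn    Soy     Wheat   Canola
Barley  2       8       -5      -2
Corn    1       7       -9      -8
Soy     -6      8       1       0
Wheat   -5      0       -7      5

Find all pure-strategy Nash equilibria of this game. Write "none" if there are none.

The unique pure-strategy Nash equilibrium is (Soy, Soy).

Mark each player's best response to every combination of opponents' strategies; a profile where every player is best-responding is a pure Nash equilibrium.
Farm 1 against Corn: payoffs 4, -8, 9, 2 → best response Soy.
Farm 1 against Soy: payoffs 5, -8, 9, -6 → best response Soy.
Farm 1 against Wheat: payoffs -5, -6, 7, -1 → best response Soy.
Farm 1 against Canola: payoffs 0, 6, 8, -2 → best response Soy.
Farm 2 against Barley: payoffs 2, 8, -5, -2 → best response Soy.
Farm 2 against Corn: payoffs 1, 7, -9, -8 → best response Soy.
Farm 2 against Soy: payoffs -6, 8, 1, 0 → best response Soy.
Farm 2 against Wheat: payoffs -5, 0, -7, 5 → best response Canola.
Mutual best responses: (Soy, Soy).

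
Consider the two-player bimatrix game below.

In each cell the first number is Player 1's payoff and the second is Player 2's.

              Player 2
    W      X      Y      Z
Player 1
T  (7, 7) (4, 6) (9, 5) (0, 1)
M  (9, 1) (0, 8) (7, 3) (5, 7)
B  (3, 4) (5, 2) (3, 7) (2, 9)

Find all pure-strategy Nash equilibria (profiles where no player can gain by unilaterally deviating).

There is no pure-strategy Nash equilibrium.

Player 1 against W: payoffs 7, 9, 3 → best response M.
Player 1 against X: payoffs 4, 0, 5 → best response B.
Player 1 against Y: payoffs 9, 7, 3 → best response T.
Player 1 against Z: payoffs 0, 5, 2 → best response M.
Player 2 against T: payoffs 7, 6, 5, 1 → best response W.
Player 2 against M: payoffs 1, 8, 3, 7 → best response X.
Player 2 against B: payoffs 4, 2, 7, 9 → best response Z.
No profile is a mutual best response for all players.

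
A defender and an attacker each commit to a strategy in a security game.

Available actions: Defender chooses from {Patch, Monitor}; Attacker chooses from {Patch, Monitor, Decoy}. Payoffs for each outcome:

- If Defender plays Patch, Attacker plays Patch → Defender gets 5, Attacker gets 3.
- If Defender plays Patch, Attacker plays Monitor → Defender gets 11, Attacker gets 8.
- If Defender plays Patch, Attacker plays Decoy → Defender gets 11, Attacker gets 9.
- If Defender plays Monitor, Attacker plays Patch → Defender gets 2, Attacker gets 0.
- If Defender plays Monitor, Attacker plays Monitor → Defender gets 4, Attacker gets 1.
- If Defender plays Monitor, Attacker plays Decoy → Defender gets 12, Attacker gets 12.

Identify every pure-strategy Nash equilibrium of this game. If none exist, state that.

(Monitor, Decoy)

For each strategy profile, look for a profitable unilateral deviation.
(Patch, Patch): Attacker can switch to Monitor (3 → 8). Not NE.
(Patch, Monitor): Attacker can switch to Decoy (8 → 9). Not NE.
(Patch, Decoy): Defender can switch to Monitor (11 → 12). Not NE.
(Monitor, Patch): Defender can switch to Patch (2 → 5). Not NE.
(Monitor, Monitor): Defender can switch to Patch (4 → 11). Not NE.
(Monitor, Decoy): Defender gets 12, best alternative 11; Attacker gets 12, best alternative 1. No profitable deviation — NE.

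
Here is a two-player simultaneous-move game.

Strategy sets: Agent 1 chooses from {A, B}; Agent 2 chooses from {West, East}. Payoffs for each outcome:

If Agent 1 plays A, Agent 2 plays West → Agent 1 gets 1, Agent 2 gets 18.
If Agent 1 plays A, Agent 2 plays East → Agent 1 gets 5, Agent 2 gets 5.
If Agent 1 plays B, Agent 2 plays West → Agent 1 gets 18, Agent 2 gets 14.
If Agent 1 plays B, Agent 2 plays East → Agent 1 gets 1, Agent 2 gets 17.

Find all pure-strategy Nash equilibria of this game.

No pure-strategy Nash equilibrium.

For each player, find the best response to each opponent profile; mutual best responses are the pure NE.
Agent 1 against West: payoffs 1, 18 → best response B.
Agent 1 against East: payoffs 5, 1 → best response A.
Agent 2 against A: payoffs 18, 5 → best response West.
Agent 2 against B: payoffs 14, 17 → best response East.
No profile is a mutual best response for all players.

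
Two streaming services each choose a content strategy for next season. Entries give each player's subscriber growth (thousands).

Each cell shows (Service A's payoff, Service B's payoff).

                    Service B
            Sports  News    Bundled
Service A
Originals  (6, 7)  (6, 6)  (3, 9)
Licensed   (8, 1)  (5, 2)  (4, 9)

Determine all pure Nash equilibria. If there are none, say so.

The unique pure-strategy Nash equilibrium is (Licensed, Bundled).

Service A against Sports: payoffs 6, 8 → best response Licensed.
Service A against News: payoffs 6, 5 → best response Originals.
Service A against Bundled: payoffs 3, 4 → best response Licensed.
Service B against Originals: payoffs 7, 6, 9 → best response Bundled.
Service B against Licensed: payoffs 1, 2, 9 → best response Bundled.
Mutual best responses: (Licensed, Bundled).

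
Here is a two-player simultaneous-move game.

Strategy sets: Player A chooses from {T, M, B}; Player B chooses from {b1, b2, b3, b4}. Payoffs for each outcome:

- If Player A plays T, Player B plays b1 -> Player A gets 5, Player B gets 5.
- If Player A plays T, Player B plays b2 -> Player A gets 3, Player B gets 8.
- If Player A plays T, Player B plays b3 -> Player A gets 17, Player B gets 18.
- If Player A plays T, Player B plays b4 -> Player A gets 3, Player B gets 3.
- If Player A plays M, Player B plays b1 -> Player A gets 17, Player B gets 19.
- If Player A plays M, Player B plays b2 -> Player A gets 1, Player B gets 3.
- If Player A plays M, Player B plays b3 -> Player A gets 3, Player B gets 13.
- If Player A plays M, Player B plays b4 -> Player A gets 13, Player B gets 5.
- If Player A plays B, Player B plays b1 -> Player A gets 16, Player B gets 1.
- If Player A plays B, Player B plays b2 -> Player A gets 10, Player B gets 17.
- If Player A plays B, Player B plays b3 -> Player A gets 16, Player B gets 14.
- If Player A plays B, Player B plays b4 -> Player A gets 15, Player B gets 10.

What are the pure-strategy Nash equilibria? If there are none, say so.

Pure-strategy Nash equilibria: (T, b3), (M, b1), (B, b2)

Player A against b1: payoffs 5, 17, 16 → best response M.
Player A against b2: payoffs 3, 1, 10 → best response B.
Player A against b3: payoffs 17, 3, 16 → best response T.
Player A against b4: payoffs 3, 13, 15 → best response B.
Player B against T: payoffs 5, 8, 18, 3 → best response b3.
Player B against M: payoffs 19, 3, 13, 5 → best response b1.
Player B against B: payoffs 1, 17, 14, 10 → best response b2.
Mutual best responses: (T, b3); (M, b1); (B, b2).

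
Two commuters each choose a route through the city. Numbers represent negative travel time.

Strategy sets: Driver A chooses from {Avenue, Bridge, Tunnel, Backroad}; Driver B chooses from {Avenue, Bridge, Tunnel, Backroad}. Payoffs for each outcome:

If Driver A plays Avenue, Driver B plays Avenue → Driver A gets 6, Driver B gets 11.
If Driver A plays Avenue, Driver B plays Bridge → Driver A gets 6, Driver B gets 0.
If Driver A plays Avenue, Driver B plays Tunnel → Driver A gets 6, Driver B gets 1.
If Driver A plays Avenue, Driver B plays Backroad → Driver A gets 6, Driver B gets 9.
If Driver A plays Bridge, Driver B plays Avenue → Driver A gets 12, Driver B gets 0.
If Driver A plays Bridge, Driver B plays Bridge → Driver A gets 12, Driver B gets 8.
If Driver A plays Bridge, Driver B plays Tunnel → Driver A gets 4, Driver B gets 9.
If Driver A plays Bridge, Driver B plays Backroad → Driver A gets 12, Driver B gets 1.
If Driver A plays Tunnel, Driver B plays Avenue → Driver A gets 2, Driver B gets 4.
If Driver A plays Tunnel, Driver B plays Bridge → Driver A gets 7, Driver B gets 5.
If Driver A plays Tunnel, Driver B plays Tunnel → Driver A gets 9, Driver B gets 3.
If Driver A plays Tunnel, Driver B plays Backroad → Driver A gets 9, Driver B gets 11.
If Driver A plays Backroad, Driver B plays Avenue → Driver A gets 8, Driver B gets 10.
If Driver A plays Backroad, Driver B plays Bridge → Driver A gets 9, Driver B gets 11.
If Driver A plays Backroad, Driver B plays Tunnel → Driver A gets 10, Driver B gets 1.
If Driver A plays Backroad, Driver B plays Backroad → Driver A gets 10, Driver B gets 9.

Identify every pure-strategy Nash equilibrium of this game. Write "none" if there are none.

There is no pure-strategy Nash equilibrium.

Check each profile: it is a Nash equilibrium iff no player can strictly gain by switching unilaterally.
(Avenue, Avenue): Driver A can switch to Bridge (6 → 12). Not NE.
(Avenue, Bridge): Driver A can switch to Bridge (6 → 12). Not NE.
(Avenue, Tunnel): Driver A can switch to Tunnel (6 → 9). Not NE.
(Avenue, Backroad): Driver A can switch to Bridge (6 → 12). Not NE.
(Bridge, Avenue): Driver B can switch to Bridge (0 → 8). Not NE.
(Bridge, Bridge): Driver B can switch to Tunnel (8 → 9). Not NE.
(Bridge, Tunnel): Driver A can switch to Avenue (4 → 6). Not NE.
(Bridge, Backroad): Driver B can switch to Bridge (1 → 8). Not NE.
(The remaining 8 profiles each have a profitable deviation by the same check.)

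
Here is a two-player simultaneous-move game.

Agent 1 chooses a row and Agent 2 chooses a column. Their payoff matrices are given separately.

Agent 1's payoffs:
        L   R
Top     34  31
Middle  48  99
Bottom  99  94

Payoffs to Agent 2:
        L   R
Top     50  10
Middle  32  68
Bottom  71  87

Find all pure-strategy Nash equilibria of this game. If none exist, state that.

(Middle, R)

(Top, L): Agent 1 can switch to Middle (34 → 48). Not NE.
(Top, R): Agent 1 can switch to Middle (31 → 99). Not NE.
(Middle, L): Agent 1 can switch to Bottom (48 → 99). Not NE.
(Middle, R): Agent 1 gets 99, best alternative 94; Agent 2 gets 68, best alternative 32. No profitable deviation — NE.
(Bottom, L): Agent 2 can switch to R (71 → 87). Not NE.
(Bottom, R): Agent 1 can switch to Middle (94 → 99). Not NE.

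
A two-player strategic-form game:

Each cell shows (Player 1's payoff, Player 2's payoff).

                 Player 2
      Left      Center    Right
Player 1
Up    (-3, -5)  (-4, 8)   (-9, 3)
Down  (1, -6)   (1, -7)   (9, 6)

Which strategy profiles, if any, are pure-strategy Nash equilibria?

Player 1 against Left: payoffs -3, 1 → best response Down.
Player 1 against Center: payoffs -4, 1 → best response Down.
Player 1 against Right: payoffs -9, 9 → best response Down.
Player 2 against Up: payoffs -5, 8, 3 → best response Center.
Player 2 against Down: payoffs -6, -7, 6 → best response Right.
Mutual best responses: (Down, Right).

The unique pure-strategy Nash equilibrium is (Down, Right).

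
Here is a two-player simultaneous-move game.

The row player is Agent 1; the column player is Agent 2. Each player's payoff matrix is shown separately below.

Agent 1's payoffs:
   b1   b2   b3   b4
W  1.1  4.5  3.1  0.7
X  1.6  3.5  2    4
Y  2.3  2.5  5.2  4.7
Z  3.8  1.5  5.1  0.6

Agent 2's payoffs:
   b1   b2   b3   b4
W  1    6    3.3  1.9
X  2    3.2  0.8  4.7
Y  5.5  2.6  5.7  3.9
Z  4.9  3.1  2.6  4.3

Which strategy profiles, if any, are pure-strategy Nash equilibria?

Agent 1 against b1: payoffs 1.1, 1.6, 2.3, 3.8 → best response Z.
Agent 1 against b2: payoffs 4.5, 3.5, 2.5, 1.5 → best response W.
Agent 1 against b3: payoffs 3.1, 2, 5.2, 5.1 → best response Y.
Agent 1 against b4: payoffs 0.7, 4, 4.7, 0.6 → best response Y.
Agent 2 against W: payoffs 1, 6, 3.3, 1.9 → best response b2.
Agent 2 against X: payoffs 2, 3.2, 0.8, 4.7 → best response b4.
Agent 2 against Y: payoffs 5.5, 2.6, 5.7, 3.9 → best response b3.
Agent 2 against Z: payoffs 4.9, 3.1, 2.6, 4.3 → best response b1.
Mutual best responses: (W, b2); (Y, b3); (Z, b1).

Pure-strategy Nash equilibria: (W, b2); (Y, b3); (Z, b1)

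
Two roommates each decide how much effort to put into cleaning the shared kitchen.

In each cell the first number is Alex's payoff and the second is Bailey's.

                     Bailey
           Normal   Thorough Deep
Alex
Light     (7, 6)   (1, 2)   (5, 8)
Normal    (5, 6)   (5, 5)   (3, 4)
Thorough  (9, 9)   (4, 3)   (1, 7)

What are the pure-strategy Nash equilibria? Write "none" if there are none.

Pure-strategy Nash equilibria: (Light, Deep) and (Thorough, Normal)

Alex against Normal: payoffs 7, 5, 9 → best response Thorough.
Alex against Thorough: payoffs 1, 5, 4 → best response Normal.
Alex against Deep: payoffs 5, 3, 1 → best response Light.
Bailey against Light: payoffs 6, 2, 8 → best response Deep.
Bailey against Normal: payoffs 6, 5, 4 → best response Normal.
Bailey against Thorough: payoffs 9, 3, 7 → best response Normal.
Mutual best responses: (Light, Deep); (Thorough, Normal).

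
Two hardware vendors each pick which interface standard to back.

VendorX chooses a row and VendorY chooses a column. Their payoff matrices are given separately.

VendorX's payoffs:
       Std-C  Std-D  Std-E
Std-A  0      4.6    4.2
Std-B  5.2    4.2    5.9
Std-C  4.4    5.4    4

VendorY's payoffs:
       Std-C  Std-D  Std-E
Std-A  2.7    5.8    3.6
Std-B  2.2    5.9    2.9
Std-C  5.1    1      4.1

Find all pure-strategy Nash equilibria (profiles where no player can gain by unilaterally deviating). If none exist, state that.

(Std-A, Std-C): VendorX can switch to Std-B (0 → 5.2). Not NE.
(Std-A, Std-D): VendorX can switch to Std-C (4.6 → 5.4). Not NE.
(Std-A, Std-E): VendorX can switch to Std-B (4.2 → 5.9). Not NE.
(Std-B, Std-C): VendorY can switch to Std-D (2.2 → 5.9). Not NE.
(Std-B, Std-D): VendorX can switch to Std-A (4.2 → 4.6). Not NE.
(Std-B, Std-E): VendorY can switch to Std-D (2.9 → 5.9). Not NE.
(Std-C, Std-C): VendorX can switch to Std-B (4.4 → 5.2). Not NE.
(Std-C, Std-D): VendorY can switch to Std-C (1 → 5.1). Not NE.
(Std-C, Std-E): VendorX can switch to Std-A (4 → 4.2). Not NE.

No pure-strategy Nash equilibrium.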